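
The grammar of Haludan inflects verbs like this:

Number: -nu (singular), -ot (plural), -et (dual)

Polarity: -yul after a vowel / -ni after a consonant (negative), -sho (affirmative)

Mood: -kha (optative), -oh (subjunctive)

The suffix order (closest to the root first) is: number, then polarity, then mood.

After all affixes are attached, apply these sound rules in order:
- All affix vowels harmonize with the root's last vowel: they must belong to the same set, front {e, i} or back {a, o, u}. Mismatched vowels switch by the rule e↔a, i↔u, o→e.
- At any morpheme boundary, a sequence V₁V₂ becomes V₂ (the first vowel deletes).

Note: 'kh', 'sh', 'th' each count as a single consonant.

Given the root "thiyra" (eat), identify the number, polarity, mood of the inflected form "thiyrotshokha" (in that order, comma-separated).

plural, affirmative, optative

Segment: thiyra-ot-sho-kha.
number: -ot → plural.
polarity: -sho → affirmative.
mood: -kha → optative.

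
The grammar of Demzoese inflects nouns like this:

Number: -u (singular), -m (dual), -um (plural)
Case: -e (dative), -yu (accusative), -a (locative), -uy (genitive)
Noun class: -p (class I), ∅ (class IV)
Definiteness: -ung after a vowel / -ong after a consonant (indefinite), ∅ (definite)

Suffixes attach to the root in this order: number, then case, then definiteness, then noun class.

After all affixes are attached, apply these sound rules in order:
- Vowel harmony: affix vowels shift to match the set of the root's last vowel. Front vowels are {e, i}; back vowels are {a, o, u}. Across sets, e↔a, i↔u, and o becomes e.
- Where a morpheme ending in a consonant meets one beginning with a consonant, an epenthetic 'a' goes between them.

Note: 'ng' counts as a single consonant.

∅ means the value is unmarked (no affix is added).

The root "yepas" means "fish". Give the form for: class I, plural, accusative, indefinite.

Attach number plural -um → yepasum.
Attach case accusative -yu → yepasumyu.
Attach definiteness indefinite -ung (after vowel 'u') → yepasumyuung.
Attach noun class class I -p → yepasumyuungp.
Vowel harmony: no change.
Apply epenthesis: yepasumyuungp → yepasumayuungap.

yepasumayuungap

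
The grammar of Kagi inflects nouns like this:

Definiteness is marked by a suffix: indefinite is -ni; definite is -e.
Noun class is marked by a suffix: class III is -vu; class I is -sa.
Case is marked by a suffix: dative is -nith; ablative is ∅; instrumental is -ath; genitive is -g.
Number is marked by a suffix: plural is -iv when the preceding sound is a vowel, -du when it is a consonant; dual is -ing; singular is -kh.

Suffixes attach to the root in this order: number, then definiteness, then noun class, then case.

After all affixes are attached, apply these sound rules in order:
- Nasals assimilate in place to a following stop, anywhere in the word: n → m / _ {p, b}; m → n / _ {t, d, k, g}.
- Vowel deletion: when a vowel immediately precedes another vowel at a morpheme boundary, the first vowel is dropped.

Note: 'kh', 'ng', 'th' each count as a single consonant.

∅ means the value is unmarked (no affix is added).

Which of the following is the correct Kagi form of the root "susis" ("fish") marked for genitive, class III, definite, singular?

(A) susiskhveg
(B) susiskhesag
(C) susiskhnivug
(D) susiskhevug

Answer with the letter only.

Attach number singular -kh → susiskh.
Attach definiteness definite -e → susiskhe.
Attach noun class class III -vu → susiskhevu.
Attach case genitive -g → susiskhevug.
Nasal assimilation: no change.
Vowel deletion: no change.
So the correct form is susiskhevug, option (D).
(A) susiskhveg is wrong: it has the affixes in the wrong order.
(B) susiskhesag is wrong: it uses class I instead of class III for noun class.
(C) susiskhnivug is wrong: it uses indefinite instead of definite for definiteness.

D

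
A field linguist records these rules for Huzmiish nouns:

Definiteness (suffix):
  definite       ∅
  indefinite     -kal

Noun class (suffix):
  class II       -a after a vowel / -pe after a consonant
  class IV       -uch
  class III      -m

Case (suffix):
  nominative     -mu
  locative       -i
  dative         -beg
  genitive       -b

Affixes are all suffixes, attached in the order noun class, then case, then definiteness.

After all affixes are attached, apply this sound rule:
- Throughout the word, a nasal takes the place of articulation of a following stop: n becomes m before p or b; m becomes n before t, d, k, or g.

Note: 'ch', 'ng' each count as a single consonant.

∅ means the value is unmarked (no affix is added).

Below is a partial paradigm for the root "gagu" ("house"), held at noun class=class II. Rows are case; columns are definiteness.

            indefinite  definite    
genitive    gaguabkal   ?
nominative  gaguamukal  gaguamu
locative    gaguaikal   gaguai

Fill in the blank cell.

gaguab

Attach noun class class II -a (after vowel 'u') → gagua.
Attach case genitive -b → gaguab.
definiteness = definite: zero marking, form stays gaguab.
Nasal assimilation: no change.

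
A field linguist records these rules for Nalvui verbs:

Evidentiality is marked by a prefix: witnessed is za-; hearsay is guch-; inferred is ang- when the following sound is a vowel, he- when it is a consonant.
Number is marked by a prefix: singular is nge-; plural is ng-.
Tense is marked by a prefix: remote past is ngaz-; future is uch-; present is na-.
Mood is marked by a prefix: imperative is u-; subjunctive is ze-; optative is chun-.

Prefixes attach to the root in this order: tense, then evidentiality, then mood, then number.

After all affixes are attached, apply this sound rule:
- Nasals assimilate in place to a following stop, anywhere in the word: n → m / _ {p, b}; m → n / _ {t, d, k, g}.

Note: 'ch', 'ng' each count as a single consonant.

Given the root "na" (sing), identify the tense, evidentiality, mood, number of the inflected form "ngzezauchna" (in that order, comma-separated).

future, witnessed, subjunctive, plural

Segment: ng-ze-za-uch-na.
tense: uch- → future.
evidentiality: za- → witnessed.
mood: ze- → subjunctive.
number: ng- → plural.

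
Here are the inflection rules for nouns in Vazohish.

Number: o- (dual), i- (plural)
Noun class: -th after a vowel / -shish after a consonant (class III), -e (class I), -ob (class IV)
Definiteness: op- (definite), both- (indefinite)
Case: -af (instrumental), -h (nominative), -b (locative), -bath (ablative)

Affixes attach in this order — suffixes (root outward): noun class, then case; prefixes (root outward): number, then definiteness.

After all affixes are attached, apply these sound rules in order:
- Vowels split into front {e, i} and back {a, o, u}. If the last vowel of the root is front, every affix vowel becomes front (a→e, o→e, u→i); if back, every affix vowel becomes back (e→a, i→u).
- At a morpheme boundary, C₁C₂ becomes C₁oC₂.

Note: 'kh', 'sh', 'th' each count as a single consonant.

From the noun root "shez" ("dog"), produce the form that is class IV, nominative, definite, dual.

epeshezeboh

Attach number dual o- → oshez.
Attach noun class class IV -ob → oshezob.
Attach definiteness definite op- → oposhezob.
Attach case nominative -h → oposhezobh.
Apply vowel harmony: oposhezobh → epeshezebh.
Apply epenthesis: epeshezebh → epeshezeboh.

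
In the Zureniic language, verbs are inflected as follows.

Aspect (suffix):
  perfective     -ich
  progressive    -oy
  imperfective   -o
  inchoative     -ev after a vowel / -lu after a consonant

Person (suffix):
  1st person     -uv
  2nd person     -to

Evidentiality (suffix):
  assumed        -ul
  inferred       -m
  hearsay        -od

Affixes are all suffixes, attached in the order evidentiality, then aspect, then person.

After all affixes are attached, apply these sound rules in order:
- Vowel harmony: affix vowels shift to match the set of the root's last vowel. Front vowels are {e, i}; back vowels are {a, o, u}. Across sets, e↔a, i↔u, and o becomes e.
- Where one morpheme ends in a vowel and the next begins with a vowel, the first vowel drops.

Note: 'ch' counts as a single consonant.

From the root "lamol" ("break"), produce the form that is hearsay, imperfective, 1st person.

Attach evidentiality hearsay -od → lamolod.
Attach aspect imperfective -o → lamolodo.
Attach person 1st person -uv → lamolodouv.
Vowel harmony: no change.
Apply vowel deletion: lamolodouv → lamoloduv.

lamoloduv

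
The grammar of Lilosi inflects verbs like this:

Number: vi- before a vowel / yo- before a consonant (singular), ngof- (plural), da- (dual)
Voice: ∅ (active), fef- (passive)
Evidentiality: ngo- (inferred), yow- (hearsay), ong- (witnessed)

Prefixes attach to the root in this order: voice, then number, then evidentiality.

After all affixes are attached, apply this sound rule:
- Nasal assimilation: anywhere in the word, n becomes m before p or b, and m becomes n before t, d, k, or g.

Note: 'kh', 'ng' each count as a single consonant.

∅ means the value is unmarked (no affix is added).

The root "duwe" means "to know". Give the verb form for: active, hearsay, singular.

yowyoduwe

voice = active: zero marking, form stays duwe.
Attach number singular yo- (before consonant 'd') → yoduwe.
Attach evidentiality hearsay yow- → yowyoduwe.
Nasal assimilation: no change.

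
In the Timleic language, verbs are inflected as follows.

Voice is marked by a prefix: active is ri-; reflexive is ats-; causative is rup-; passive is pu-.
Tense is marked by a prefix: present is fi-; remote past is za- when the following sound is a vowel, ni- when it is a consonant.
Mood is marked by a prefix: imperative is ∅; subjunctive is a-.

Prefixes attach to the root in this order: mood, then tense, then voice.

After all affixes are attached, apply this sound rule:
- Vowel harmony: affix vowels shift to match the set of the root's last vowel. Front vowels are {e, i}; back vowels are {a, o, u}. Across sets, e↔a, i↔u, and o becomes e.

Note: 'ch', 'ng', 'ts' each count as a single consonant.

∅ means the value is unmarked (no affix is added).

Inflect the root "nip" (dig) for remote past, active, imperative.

rininip

mood = imperative: zero marking, form stays nip.
Attach tense remote past ni- (before consonant 'n') → ninip.
Attach voice active ri- → rininip.
Vowel harmony: no change.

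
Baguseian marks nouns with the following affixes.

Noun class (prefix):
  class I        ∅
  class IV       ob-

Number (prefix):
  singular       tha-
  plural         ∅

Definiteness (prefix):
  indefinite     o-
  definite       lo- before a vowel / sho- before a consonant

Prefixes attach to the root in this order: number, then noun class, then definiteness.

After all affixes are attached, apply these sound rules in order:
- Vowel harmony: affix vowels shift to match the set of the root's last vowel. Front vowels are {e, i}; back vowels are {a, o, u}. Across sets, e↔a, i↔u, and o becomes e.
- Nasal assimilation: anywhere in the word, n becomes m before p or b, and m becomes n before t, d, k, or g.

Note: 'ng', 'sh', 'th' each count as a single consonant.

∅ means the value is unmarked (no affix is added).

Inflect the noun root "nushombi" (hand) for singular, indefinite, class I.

ethenushombi

Attach number singular tha- → thanushombi.
noun class = class I: zero marking, form stays thanushombi.
Attach definiteness indefinite o- → othanushombi.
Apply vowel harmony: othanushombi → ethenushombi.
Nasal assimilation: no change.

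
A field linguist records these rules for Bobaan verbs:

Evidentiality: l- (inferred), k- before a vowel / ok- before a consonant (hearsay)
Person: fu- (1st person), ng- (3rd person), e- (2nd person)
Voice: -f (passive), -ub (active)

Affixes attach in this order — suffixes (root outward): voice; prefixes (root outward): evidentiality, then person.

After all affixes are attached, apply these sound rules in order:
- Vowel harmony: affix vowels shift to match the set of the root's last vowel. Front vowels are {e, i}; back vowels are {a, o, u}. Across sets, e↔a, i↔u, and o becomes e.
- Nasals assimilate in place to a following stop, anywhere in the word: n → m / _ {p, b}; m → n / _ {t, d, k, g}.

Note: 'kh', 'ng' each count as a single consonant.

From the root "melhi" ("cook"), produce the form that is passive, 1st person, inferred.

Attach evidentiality inferred l- → lmelhi.
Attach voice passive -f → lmelhif.
Attach person 1st person fu- → fulmelhif.
Apply vowel harmony: fulmelhif → filmelhif.
Nasal assimilation: no change.

filmelhif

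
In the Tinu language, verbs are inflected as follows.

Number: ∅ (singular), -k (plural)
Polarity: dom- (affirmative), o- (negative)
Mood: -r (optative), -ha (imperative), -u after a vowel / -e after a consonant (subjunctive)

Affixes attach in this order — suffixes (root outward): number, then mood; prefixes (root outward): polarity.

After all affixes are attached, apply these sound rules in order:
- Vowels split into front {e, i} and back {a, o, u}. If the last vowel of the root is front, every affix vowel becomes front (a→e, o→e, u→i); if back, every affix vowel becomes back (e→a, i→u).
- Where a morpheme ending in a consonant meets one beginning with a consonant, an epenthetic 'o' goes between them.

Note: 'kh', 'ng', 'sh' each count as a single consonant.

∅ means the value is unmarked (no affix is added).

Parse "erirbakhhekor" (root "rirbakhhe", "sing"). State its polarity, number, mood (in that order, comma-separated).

Segment: o-rirbakhhe-k-r.
polarity: o- → negative.
number: -k → plural.
mood: -r → optative.

negative, plural, optative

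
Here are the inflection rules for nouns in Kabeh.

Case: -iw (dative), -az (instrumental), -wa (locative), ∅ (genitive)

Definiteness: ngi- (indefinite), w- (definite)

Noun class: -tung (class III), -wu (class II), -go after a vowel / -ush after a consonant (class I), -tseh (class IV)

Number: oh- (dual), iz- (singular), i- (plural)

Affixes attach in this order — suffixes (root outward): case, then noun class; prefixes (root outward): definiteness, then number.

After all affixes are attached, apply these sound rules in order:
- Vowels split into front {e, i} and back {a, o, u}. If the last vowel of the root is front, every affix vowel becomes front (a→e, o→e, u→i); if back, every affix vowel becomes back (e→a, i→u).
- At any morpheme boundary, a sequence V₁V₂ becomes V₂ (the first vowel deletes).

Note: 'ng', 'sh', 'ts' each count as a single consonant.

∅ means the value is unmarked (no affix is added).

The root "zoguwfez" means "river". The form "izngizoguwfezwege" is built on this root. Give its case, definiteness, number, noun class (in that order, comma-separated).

Segment: iz-ngi-zoguwfez-wa-go.
case: -wa → locative.
definiteness: ngi- → indefinite.
number: iz- → singular.
noun class: -go/ush → class I.

locative, indefinite, singular, class I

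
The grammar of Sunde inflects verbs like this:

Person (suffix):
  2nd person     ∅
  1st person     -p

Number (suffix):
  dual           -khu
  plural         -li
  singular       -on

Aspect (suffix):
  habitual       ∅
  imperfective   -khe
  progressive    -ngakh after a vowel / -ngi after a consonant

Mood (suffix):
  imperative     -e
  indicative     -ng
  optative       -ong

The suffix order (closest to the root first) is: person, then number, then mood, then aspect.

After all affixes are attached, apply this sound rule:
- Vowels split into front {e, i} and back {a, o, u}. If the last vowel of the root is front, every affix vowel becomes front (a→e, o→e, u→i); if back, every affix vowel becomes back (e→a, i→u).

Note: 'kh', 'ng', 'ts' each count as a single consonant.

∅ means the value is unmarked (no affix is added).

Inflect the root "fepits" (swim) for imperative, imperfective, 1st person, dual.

fepitspkhiekhe

Attach person 1st person -p → fepitsp.
Attach number dual -khu → fepitspkhu.
Attach mood imperative -e → fepitspkhue.
Attach aspect imperfective -khe → fepitspkhuekhe.
Apply vowel harmony: fepitspkhuekhe → fepitspkhiekhe.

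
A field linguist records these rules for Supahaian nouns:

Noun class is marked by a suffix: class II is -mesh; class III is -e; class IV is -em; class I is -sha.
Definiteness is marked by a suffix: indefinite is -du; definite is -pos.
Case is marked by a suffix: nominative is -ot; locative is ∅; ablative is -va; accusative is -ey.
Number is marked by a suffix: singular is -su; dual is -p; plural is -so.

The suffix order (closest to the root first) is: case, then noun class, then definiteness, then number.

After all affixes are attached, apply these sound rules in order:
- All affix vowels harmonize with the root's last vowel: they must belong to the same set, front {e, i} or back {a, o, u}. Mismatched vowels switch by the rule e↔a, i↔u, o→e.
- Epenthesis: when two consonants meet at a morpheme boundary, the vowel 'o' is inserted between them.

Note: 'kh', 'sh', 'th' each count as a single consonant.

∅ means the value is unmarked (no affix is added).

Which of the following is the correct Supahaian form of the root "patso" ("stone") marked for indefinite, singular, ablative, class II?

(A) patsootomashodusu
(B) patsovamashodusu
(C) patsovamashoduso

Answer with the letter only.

Attach case ablative -va → patsova.
Attach noun class class II -mesh → patsovamesh.
Attach definiteness indefinite -du → patsovameshdu.
Attach number singular -su → patsovameshdusu.
Apply vowel harmony: patsovameshdusu → patsovamashdusu.
Apply epenthesis: patsovamashdusu → patsovamashodusu.
So the correct form is patsovamashodusu, option (B).
(C) patsovamashoduso is wrong: it uses plural instead of singular for number.
(A) patsootomashodusu is wrong: it uses nominative instead of ablative for case.

B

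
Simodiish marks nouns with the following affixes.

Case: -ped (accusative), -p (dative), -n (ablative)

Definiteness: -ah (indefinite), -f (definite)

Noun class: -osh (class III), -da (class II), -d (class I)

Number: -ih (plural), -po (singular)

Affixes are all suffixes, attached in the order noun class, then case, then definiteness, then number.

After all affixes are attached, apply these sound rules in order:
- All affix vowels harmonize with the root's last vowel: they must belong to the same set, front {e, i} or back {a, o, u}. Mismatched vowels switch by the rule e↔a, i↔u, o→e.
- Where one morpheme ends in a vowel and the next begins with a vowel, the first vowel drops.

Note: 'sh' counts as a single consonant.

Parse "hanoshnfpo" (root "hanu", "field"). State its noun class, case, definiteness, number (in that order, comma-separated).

Segment: hanu-osh-n-f-po.
noun class: -osh → class III.
case: -n → ablative.
definiteness: -f → definite.
number: -po → singular.

class III, ablative, definite, singular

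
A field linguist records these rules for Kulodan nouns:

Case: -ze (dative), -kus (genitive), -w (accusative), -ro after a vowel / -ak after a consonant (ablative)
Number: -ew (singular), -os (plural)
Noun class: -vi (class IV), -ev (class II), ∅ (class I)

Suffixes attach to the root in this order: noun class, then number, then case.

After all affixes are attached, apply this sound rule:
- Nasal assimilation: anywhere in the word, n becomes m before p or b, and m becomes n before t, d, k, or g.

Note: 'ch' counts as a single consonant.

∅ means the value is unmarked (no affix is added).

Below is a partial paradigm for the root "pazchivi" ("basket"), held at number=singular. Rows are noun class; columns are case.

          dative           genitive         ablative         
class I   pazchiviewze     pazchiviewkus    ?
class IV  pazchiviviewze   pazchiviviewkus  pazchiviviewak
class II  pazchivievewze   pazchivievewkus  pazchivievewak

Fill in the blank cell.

pazchiviewak

noun class = class I: zero marking, form stays pazchivi.
Attach number singular -ew → pazchiview.
Attach case ablative -ak (after consonant 'w') → pazchiviewak.
Nasal assimilation: no change.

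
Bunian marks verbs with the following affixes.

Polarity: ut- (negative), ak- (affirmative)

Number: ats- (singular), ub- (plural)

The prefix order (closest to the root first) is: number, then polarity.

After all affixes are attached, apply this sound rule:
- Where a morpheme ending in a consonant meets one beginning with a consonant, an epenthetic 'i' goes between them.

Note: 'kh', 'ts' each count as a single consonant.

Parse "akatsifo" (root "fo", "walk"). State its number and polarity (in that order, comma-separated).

Segment: ak-ats-fo.
number: ats- → singular.
polarity: ak- → affirmative.

singular, affirmative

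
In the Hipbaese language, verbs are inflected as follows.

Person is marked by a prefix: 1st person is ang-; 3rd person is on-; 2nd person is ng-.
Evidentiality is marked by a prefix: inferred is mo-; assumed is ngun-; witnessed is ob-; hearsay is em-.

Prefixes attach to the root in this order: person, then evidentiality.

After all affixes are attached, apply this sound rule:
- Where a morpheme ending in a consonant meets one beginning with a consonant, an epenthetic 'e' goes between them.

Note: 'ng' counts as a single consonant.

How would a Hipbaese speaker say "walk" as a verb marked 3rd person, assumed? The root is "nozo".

Attach person 3rd person on- → onnozo.
Attach evidentiality assumed ngun- → ngunonnozo.
Apply epenthesis: ngunonnozo → ngunonenozo.

ngunonenozo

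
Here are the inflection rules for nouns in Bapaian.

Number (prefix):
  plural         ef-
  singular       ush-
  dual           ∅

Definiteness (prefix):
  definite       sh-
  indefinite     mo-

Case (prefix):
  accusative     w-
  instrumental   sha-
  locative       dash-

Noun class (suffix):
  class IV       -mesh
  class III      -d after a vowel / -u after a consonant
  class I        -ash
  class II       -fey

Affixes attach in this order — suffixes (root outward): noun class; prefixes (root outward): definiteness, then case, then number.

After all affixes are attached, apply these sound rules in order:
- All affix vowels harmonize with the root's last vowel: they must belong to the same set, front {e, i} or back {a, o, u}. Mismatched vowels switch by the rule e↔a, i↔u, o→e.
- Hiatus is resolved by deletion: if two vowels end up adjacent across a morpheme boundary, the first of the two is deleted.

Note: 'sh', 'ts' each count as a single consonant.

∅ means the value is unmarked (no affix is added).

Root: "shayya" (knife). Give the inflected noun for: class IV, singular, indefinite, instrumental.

Attach noun class class IV -mesh → shayyamesh.
Attach definiteness indefinite mo- → moshayyamesh.
Attach case instrumental sha- → shamoshayyamesh.
Attach number singular ush- → ushshamoshayyamesh.
Apply vowel harmony: ushshamoshayyamesh → ushshamoshayyamash.
Vowel deletion: no change.

ushshamoshayyamash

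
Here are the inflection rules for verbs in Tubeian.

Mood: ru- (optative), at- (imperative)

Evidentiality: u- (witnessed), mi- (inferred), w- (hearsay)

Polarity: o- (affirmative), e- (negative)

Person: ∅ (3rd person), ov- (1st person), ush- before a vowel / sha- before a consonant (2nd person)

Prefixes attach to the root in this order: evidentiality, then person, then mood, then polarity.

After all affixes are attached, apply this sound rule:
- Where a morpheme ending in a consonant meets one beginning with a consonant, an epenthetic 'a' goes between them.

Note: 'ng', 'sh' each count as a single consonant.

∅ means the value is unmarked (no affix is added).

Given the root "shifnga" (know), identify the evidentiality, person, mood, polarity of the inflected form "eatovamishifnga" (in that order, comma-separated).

inferred, 1st person, imperative, negative

Segment: e-at-ov-mi-shifnga.
evidentiality: mi- → inferred.
person: ov- → 1st person.
mood: at- → imperative.
polarity: e- → negative.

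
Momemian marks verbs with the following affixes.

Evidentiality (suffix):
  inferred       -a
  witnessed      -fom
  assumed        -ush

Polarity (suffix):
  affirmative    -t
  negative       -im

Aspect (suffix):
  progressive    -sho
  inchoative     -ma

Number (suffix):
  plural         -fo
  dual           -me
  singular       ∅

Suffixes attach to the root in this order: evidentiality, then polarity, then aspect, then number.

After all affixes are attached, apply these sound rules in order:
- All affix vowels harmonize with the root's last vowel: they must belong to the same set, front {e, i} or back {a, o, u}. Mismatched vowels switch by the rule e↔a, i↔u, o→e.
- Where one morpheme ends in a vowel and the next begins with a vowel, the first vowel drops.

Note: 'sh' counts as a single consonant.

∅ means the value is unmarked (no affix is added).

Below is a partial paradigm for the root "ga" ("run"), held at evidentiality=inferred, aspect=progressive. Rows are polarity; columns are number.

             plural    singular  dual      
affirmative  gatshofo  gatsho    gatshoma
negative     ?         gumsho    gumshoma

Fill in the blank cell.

gumshofo

Attach evidentiality inferred -a → gaa.
Attach polarity negative -im → gaaim.
Attach aspect progressive -sho → gaaimsho.
Attach number plural -fo → gaaimshofo.
Apply vowel harmony: gaaimshofo → gaaumshofo.
Apply vowel deletion: gaaumshofo → gumshofo.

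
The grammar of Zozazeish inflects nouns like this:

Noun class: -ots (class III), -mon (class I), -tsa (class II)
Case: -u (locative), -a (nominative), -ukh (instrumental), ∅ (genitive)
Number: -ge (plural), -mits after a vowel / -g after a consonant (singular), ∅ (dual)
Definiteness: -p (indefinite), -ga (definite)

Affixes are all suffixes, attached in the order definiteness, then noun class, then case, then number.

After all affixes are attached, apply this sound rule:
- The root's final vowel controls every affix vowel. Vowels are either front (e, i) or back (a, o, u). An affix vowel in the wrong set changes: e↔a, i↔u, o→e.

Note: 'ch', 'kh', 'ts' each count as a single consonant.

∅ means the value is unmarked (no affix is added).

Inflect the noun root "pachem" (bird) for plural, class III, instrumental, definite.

Attach definiteness definite -ga → pachemga.
Attach noun class class III -ots → pachemgaots.
Attach case instrumental -ukh → pachemgaotsukh.
Attach number plural -ge → pachemgaotsukhge.
Apply vowel harmony: pachemgaotsukhge → pachemgeetsikhge.

pachemgeetsikhge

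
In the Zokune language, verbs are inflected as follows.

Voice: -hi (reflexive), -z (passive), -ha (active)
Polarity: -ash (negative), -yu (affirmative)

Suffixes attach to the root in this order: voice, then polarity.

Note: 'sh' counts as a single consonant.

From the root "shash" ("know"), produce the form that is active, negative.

shashhaash

Attach voice active -ha → shashha.
Attach polarity negative -ash → shashhaash.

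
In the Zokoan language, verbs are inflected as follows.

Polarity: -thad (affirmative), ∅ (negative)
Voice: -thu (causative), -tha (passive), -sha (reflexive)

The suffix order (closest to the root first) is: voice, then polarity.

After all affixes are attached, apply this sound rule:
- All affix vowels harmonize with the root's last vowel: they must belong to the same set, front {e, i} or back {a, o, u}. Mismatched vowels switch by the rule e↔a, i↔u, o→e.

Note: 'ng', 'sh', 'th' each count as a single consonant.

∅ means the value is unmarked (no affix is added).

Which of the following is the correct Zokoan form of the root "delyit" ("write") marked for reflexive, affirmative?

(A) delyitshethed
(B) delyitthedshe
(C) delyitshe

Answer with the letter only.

A

Attach voice reflexive -sha → delyitsha.
Attach polarity affirmative -thad → delyitshathad.
Apply vowel harmony: delyitshathad → delyitshethed.
So the correct form is delyitshethed, option (A).
(B) delyitthedshe is wrong: it has the affixes in the wrong order.
(C) delyitshe is wrong: it uses negative instead of affirmative for polarity.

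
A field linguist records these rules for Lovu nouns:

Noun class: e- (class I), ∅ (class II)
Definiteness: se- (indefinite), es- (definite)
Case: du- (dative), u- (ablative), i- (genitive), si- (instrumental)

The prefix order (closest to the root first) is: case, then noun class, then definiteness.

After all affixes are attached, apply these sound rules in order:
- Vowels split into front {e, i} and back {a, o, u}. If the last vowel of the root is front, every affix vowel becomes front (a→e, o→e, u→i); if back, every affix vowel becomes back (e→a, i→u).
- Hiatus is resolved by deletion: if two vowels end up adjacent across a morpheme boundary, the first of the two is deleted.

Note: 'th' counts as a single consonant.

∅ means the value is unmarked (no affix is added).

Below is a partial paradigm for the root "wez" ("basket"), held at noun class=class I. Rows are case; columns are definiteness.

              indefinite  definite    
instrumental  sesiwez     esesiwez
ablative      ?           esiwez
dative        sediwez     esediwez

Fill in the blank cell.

siwez

Attach case ablative u- → uwez.
Attach noun class class I e- → euwez.
Attach definiteness indefinite se- → seeuwez.
Apply vowel harmony: seeuwez → seeiwez.
Apply vowel deletion: seeiwez → siwez.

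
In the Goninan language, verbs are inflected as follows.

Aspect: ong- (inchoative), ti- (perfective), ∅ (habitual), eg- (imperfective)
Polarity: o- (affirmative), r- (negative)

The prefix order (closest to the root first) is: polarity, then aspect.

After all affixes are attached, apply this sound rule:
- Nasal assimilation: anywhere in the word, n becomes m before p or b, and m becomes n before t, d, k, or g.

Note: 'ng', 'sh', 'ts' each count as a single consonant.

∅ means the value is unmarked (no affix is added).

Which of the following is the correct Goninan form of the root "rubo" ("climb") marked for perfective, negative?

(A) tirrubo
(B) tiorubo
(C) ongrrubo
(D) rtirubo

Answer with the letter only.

Attach polarity negative r- → rrubo.
Attach aspect perfective ti- → tirrubo.
Nasal assimilation: no change.
So the correct form is tirrubo, option (A).
(B) tiorubo is wrong: it uses affirmative instead of negative for polarity.
(C) ongrrubo is wrong: it uses inchoative instead of perfective for aspect.
(D) rtirubo is wrong: it has the affixes in the wrong order.

A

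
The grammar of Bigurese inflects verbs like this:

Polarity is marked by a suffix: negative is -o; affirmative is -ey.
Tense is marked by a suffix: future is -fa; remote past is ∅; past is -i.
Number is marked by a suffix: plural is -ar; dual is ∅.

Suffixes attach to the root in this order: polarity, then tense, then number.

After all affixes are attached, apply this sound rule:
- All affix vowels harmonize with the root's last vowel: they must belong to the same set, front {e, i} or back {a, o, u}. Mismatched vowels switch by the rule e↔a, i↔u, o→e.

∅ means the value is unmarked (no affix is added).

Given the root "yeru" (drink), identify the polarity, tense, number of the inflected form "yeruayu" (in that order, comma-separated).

Segment: yeru-ey-i.
polarity: -ey → affirmative.
tense: -i → past.
number: ∅ → dual.

affirmative, past, dual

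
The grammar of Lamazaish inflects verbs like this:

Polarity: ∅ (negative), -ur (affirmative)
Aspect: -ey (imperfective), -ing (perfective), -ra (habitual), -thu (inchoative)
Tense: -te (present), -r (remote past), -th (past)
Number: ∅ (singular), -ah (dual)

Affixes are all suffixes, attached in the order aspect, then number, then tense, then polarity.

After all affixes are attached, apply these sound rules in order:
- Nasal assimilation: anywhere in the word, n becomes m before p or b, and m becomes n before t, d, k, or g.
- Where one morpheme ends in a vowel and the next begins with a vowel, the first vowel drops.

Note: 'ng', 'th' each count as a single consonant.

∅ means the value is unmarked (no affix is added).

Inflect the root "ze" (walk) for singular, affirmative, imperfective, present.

zeytur

Attach aspect imperfective -ey → zeey.
number = singular: zero marking, form stays zeey.
Attach tense present -te → zeeyte.
Attach polarity affirmative -ur → zeeyteur.
Nasal assimilation: no change.
Apply vowel deletion: zeeyteur → zeytur.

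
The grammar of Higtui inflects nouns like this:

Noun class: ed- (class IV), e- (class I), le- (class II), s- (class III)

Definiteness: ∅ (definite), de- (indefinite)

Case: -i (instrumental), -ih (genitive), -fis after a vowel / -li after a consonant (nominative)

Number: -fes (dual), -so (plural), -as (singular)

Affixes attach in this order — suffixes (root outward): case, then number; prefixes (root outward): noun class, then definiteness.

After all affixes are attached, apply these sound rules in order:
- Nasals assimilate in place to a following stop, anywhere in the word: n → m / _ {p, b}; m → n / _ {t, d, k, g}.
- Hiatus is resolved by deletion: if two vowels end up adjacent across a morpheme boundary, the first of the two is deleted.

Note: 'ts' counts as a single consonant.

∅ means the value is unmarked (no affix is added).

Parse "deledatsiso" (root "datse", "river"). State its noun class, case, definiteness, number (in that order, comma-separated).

class II, instrumental, indefinite, plural

Segment: de-le-datse-i-so.
noun class: le- → class II.
case: -i → instrumental.
definiteness: de- → indefinite.
number: -so → plural.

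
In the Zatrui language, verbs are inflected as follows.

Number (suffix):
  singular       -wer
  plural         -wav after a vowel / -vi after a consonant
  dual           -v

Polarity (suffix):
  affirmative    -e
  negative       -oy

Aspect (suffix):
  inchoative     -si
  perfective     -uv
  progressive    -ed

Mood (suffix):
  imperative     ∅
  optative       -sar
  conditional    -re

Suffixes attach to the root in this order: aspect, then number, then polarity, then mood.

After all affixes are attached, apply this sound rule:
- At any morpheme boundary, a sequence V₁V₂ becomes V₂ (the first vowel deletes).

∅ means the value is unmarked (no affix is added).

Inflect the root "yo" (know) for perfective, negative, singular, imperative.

yuvweroy

Attach aspect perfective -uv → youv.
Attach number singular -wer → youvwer.
Attach polarity negative -oy → youvweroy.
mood = imperative: zero marking, form stays youvweroy.
Apply vowel deletion: youvweroy → yuvweroy.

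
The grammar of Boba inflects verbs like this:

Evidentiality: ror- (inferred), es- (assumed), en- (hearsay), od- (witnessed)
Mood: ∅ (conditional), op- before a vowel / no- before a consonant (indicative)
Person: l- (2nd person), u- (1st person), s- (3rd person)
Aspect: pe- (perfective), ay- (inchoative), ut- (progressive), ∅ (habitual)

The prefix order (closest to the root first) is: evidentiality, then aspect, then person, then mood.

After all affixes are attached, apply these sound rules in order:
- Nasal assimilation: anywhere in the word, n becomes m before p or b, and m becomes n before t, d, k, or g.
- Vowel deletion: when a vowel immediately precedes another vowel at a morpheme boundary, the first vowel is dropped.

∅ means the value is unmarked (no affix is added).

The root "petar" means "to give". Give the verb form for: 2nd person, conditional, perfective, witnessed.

lpodpetar

Attach evidentiality witnessed od- → odpetar.
Attach aspect perfective pe- → peodpetar.
Attach person 2nd person l- → lpeodpetar.
mood = conditional: zero marking, form stays lpeodpetar.
Nasal assimilation: no change.
Apply vowel deletion: lpeodpetar → lpodpetar.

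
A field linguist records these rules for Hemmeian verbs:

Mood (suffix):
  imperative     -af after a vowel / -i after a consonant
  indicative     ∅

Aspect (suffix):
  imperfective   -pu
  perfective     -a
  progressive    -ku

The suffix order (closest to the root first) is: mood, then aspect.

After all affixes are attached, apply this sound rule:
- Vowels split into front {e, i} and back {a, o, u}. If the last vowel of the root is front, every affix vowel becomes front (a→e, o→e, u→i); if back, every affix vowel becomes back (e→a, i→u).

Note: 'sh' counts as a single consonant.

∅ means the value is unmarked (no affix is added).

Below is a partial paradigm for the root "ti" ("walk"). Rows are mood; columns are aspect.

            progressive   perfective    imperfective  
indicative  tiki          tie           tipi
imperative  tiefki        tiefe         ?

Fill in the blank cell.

tiefpi

Attach mood imperative -af (after vowel 'i') → tiaf.
Attach aspect imperfective -pu → tiafpu.
Apply vowel harmony: tiafpu → tiefpi.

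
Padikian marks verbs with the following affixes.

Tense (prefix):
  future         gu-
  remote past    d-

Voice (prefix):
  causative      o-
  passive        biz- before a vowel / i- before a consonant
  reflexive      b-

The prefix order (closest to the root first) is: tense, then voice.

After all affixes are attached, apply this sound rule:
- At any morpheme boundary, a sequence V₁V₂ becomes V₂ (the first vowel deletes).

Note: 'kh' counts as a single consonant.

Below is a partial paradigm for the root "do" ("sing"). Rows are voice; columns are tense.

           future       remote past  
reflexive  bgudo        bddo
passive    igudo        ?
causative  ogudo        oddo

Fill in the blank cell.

Attach tense remote past d- → ddo.
Attach voice passive i- (before consonant 'd') → iddo.
Vowel deletion: no change.

iddo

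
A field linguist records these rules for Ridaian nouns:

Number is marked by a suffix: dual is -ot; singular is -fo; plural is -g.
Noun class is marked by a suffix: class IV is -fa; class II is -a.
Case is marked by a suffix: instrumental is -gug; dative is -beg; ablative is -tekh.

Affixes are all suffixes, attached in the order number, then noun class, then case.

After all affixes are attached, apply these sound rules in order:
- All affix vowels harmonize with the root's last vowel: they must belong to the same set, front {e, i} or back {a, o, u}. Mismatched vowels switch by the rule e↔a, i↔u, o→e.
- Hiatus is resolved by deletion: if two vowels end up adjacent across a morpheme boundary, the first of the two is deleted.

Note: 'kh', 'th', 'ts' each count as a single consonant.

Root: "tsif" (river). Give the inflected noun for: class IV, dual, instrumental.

Attach number dual -ot → tsifot.
Attach noun class class IV -fa → tsifotfa.
Attach case instrumental -gug → tsifotfagug.
Apply vowel harmony: tsifotfagug → tsifetfegig.
Vowel deletion: no change.

tsifetfegig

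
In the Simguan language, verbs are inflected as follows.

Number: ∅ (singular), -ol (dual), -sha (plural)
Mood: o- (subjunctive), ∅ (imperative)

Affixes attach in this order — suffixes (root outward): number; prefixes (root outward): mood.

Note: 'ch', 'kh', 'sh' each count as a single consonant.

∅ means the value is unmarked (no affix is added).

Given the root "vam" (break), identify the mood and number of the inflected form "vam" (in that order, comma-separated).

imperative, singular

Segment: vam.
mood: ∅ → imperative.
number: ∅ → singular.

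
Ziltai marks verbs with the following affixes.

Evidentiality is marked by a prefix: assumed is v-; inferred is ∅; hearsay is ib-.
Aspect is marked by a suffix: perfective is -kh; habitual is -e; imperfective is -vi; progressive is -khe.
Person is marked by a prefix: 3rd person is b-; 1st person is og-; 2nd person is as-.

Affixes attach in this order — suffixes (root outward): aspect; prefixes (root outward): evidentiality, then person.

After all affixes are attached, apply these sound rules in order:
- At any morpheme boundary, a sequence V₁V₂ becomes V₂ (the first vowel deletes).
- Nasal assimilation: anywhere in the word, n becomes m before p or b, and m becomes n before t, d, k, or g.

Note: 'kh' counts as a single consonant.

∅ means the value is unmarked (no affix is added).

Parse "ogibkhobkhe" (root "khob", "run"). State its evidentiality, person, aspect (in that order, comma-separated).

Segment: og-ib-khob-khe.
evidentiality: ib- → hearsay.
person: og- → 1st person.
aspect: -khe → progressive.

hearsay, 1st person, progressive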